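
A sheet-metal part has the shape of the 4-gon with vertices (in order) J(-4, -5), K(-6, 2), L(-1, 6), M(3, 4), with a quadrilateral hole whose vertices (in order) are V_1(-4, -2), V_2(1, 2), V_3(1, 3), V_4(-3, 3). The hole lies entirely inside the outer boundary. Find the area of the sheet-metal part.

34

Outer boundary:
Σ = (-38) + (-34) + (-22) + (1) = -93
Area = |Σ|/2 = 46.5.
Hole:
Σ = (-6) + (1) + (12) + (18) = 25
Area = |Σ|/2 = 12.5.
Net area = 46.5 − 12.5 = 34.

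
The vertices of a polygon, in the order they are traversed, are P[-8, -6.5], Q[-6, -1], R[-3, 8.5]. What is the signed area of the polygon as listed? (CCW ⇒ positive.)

Apply the surveyor's formula: 2A = Σ (x_i·y_{i+1} − x_{i+1}·y_i), indices taken mod 3.
Cross-terms: -31, -54, 87.5  ⇒  Σ = 2.5
Signed area = Σ/2 = 1.25 (positive ⇒ counter-clockwise traversal).

1.25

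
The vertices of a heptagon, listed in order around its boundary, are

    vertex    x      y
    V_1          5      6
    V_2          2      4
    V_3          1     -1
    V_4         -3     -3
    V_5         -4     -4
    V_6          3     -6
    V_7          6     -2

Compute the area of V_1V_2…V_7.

Apply the shoelace formula: 2A = Σ (x_i·y_{i+1} − x_{i+1}·y_i), indices taken mod 7.
V_1→V_2: (5)(4) − (2)(6) = 8
V_2→V_3: (2)(-1) − (1)(4) = -6
V_3→V_4: (1)(-3) − (-3)(-1) = -6
V_4→V_5: (-3)(-4) − (-4)(-3) = 0
V_5→V_6: (-4)(-6) − (3)(-4) = 36
V_6→V_7: (3)(-2) − (6)(-6) = 30
V_7→V_1: (6)(6) − (5)(-2) = 46
Σ = 108
Area = |Σ|/2 = 54.

54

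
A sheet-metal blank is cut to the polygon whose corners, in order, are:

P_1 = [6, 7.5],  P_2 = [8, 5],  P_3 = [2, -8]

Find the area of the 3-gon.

Apply the shoelace formula: 2A = Σ (x_i·y_{i+1} − x_{i+1}·y_i), indices taken mod 3.
P_1→P_2: (6)(5) − (8)(7.5) = -30
P_2→P_3: (8)(-8) − (2)(5) = -74
P_3→P_1: (2)(7.5) − (6)(-8) = 63
Σ = -41
Area = |Σ|/2 = 20.5.

20.5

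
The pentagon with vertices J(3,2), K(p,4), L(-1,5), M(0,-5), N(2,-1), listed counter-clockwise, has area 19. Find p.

0

Write out the shoelace sum; only the two edges meeting at K involve p:
2·Area = [(3·4 − p·2) + (p·5 − (-1)·4)] + 22
       = 3·p + 38 = 38
⇒ p = 0.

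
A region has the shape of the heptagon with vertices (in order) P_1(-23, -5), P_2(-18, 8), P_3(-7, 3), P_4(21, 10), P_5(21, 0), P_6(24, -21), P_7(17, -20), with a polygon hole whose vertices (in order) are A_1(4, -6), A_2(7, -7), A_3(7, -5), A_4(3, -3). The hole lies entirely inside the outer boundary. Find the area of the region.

Outer boundary:
Σ = (-274) + (2) + (-133) + (-210) + (-441) + (-123) + (-545) = -1724
Area = |Σ|/2 = 862.
Hole:
Apply Gauss's area formula: 2A = Σ (x_i·y_{i+1} − x_{i+1}·y_i), indices taken mod 4.
Σ = (14) + (14) + (-6) + (-6) = 16
Area = |Σ|/2 = 8.
Net area = 862 − 8 = 854.

854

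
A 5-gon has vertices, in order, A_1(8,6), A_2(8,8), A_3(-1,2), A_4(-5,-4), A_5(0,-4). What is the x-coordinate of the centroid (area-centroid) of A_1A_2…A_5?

Apply Gauss's area formula. First the cross-terms c_i = x_i·y_{i+1} − x_{i+1}·y_i:
  16, 24, 14, 20, 32  ⇒  2A = 106, A = 53.
Then Σ (x_i + x_{i+1})·c_i = 496, so x̄ = 496 / (6·53) = 248/159.

248/159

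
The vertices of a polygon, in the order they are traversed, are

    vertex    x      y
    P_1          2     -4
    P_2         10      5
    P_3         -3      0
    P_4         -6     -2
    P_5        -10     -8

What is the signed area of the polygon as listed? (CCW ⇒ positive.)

77.5

Apply the surveyor's formula: 2A = Σ (x_i·y_{i+1} − x_{i+1}·y_i), indices taken mod 5.
Σ = (50) + (15) + (6) + (28) + (56) = 155
Signed area = Σ/2 = 77.5 (positive ⇒ counter-clockwise traversal).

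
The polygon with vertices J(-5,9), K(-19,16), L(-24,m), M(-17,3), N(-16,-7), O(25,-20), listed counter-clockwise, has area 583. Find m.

Write out the shoelace sum; only the two edges meeting at L involve m:
2·Area = [((-19)·m − (-24)·16) + ((-24)·3 − (-17)·m)] + 878
       = -2·m + 1190 = 1166
⇒ m = 12.

12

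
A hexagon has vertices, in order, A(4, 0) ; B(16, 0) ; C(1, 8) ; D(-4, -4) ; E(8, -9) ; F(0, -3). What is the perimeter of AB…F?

|AB| = √((12)² + (0)²) = √144 = 12
|BC| = √((-15)² + (8)²) = √289 = 17
|CD| = √((-5)² + (-12)²) = √169 = 13
|DE| = √((12)² + (-5)²) = √169 = 13
|EF| = √((-8)² + (6)²) = √100 = 10
|FA| = √((4)² + (3)²) = √25 = 5
Perimeter = 12 + 17 + 13 + 13 + 10 + 5 = 70.

70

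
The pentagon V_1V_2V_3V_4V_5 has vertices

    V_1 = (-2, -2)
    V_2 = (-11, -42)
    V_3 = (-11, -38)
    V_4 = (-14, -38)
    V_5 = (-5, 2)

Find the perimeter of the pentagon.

94

|V_1V_2| = √((-9)² + (-40)²) = √1681 = 41
|V_2V_3| = √((0)² + (4)²) = √16 = 4
|V_3V_4| = √((-3)² + (0)²) = √9 = 3
|V_4V_5| = √((9)² + (40)²) = √1681 = 41
|V_5V_1| = √((3)² + (-4)²) = √25 = 5
Perimeter = 41 + 4 + 3 + 41 + 5 = 94.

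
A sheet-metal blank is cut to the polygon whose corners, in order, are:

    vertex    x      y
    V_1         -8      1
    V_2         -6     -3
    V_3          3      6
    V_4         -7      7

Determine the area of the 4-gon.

Apply the shoelace (surveyor's) formula: 2A = Σ (x_i·y_{i+1} − x_{i+1}·y_i), indices taken mod 4.
Σ = (30) + (-27) + (63) + (49) = 115
Area = |Σ|/2 = 57.5.

57.5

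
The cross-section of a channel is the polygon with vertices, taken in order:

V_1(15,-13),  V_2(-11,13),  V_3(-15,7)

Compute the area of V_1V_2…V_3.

130

Apply the shoelace (surveyor's) formula: 2A = Σ (x_i·y_{i+1} − x_{i+1}·y_i), indices taken mod 3.
V_1→V_2: (15)(13) − (-11)(-13) = 52
V_2→V_3: (-11)(7) − (-15)(13) = 118
V_3→V_1: (-15)(-13) − (15)(7) = 90
Σ = 260
Area = |Σ|/2 = 130.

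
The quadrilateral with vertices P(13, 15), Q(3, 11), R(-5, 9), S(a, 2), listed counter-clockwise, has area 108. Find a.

12

The doubled signed area Σ (x_i y_{i+1} − x_{i+1} y_i) is linear in a.
With a=0 it equals 144; the coefficient of a is 6 (from the two edges through S).
So 6·a + 144 = 2·108 = 216 ⇒ a = 12.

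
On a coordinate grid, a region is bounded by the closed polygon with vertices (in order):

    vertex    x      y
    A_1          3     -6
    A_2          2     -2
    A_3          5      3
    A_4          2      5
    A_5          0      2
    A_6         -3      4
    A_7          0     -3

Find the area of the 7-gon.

Σ = (6) + (16) + (19) + (4) + (6) + (9) + (9) = 69
Area = |Σ|/2 = 34.5.

34.5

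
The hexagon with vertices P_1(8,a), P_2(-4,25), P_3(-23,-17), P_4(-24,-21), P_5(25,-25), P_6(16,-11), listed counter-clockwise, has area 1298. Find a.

Write out the shoelace sum; only the two edges meeting at P_1 involve a:
2·Area = [(16·a − 8·(-11)) + (8·25 − (-4)·a)] + 1968
       = 20·a + 2256 = 2596
⇒ a = 17.

17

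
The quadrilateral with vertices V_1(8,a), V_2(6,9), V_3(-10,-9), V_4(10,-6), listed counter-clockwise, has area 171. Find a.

9

The doubled signed area Σ (x_i y_{i+1} − x_{i+1} y_i) is linear in a.
With a=0 it equals 306; the coefficient of a is 4 (from the two edges through V_1).
So 4·a + 306 = 2·171 = 342 ⇒ a = 9.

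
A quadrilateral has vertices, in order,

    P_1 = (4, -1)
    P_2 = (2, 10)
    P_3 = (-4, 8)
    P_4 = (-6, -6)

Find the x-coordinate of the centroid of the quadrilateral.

-16/15

Apply the shoelace (surveyor's) formula. First the cross-terms c_i = x_i·y_{i+1} − x_{i+1}·y_i:
  42, 56, 72, 30  ⇒  2A = 200, A = 100.
Then Σ (x_i + x_{i+1})·c_i = -640, so x̄ = -640 / (6·100) = -16/15.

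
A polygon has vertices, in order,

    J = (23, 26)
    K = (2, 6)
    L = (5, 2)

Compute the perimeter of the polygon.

|JK| = √((-21)² + (-20)²) = √841 = 29
|KL| = √((3)² + (-4)²) = √25 = 5
|LJ| = √((18)² + (24)²) = √900 = 30
Perimeter = 29 + 5 + 30 = 64.

64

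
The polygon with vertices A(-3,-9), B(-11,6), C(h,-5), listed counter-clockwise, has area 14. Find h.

The doubled signed area Σ (x_i y_{i+1} − x_{i+1} y_i) is linear in h.
With h=0 it equals -77; the coefficient of h is -15 (from the two edges through C).
So -15·h + -77 = 2·14 = 28 ⇒ h = -7.

-7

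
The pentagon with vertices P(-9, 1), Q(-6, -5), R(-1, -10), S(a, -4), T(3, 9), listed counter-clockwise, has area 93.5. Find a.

-1

The doubled signed area Σ (x_i y_{i+1} − x_{i+1} y_i) is linear in a.
With a=0 it equals 206; the coefficient of a is 19 (from the two edges through S).
So 19·a + 206 = 2·93.5 = 187 ⇒ a = -1.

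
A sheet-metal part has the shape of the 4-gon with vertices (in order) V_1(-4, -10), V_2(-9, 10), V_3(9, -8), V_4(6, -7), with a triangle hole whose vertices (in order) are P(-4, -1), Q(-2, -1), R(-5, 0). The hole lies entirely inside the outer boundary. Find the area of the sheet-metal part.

Outer boundary:
Cross-terms: -130, -18, -15, -88  ⇒  Σ = -251
Area = |Σ|/2 = 125.5.
Hole:
Apply Gauss's area formula: 2A = Σ (x_i·y_{i+1} − x_{i+1}·y_i), indices taken mod 3.
Σ = (2) + (-5) + (5) = 2
Area = |Σ|/2 = 1.
Net area = 125.5 − 1 = 124.5.

124.5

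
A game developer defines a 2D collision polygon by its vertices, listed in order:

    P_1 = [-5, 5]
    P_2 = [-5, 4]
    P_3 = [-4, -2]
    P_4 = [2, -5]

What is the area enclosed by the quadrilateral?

Apply the shoelace (surveyor's) formula: 2A = Σ (x_i·y_{i+1} − x_{i+1}·y_i), indices taken mod 4.
P_1→P_2: (-5)(4) − (-5)(5) = 5
P_2→P_3: (-5)(-2) − (-4)(4) = 26
P_3→P_4: (-4)(-5) − (2)(-2) = 24
P_4→P_1: (2)(5) − (-5)(-5) = -15
Σ = 40
Area = |Σ|/2 = 20.

20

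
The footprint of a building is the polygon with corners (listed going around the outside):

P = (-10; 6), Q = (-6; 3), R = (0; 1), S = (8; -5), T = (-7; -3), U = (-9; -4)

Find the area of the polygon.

80

Σ = (6) + (-6) + (-8) + (-59) + (1) + (-94) = -160
Area = |Σ|/2 = 80.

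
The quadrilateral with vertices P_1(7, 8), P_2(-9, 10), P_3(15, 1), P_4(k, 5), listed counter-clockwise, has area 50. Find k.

Write out the shoelace sum; only the two edges meeting at P_4 involve k:
2·Area = [(15·5 − k·1) + (k·8 − 7·5)] + -17
       = 7·k + 23 = 100
⇒ k = 11.

11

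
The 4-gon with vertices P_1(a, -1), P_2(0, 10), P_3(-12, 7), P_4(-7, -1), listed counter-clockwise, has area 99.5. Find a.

Write out the shoelace sum; only the two edges meeting at P_1 involve a:
2·Area = [((-7)·(-1) − a·(-1)) + (a·10 − 0·(-1))] + 181
       = 11·a + 188 = 199
⇒ a = 1.

1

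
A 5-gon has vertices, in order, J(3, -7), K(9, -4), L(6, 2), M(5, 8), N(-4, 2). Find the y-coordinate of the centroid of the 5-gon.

Apply Gauss's area formula. First the cross-terms c_i = x_i·y_{i+1} − x_{i+1}·y_i:
  51, 42, 38, 42, 22  ⇒  2A = 195, A = 97.5.
Then Σ (y_i + y_{i+1})·c_i = 45, so ȳ = 45 / (6·97.5) = 1/13.

1/13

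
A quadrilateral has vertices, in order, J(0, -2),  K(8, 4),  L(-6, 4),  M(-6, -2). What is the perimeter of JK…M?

36

|JK| = √((8)² + (6)²) = √100 = 10
|KL| = √((-14)² + (0)²) = √196 = 14
|LM| = √((0)² + (-6)²) = √36 = 6
|MJ| = √((6)² + (0)²) = √36 = 6
Perimeter = 10 + 14 + 6 + 6 = 36.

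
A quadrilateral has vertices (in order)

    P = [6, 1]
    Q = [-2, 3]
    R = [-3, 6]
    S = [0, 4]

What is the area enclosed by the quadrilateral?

9.5

Apply the shoelace (surveyor's) formula: 2A = Σ (x_i·y_{i+1} − x_{i+1}·y_i), indices taken mod 4.
Σ = (20) + (-3) + (-12) + (-24) = -19
Area = |Σ|/2 = 9.5.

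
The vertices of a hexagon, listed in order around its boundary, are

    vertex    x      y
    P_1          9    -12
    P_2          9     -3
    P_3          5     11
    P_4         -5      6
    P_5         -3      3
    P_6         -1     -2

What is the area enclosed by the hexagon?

161

Σ = (81) + (114) + (85) + (3) + (9) + (30) = 322
Area = |Σ|/2 = 161.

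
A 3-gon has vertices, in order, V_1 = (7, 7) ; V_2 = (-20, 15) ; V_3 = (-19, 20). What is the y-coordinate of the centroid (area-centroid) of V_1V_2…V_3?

Apply Gauss's area formula. First the cross-terms c_i = x_i·y_{i+1} − x_{i+1}·y_i:
  245, -115, -273  ⇒  2A = -143, A = -71.5.
Then Σ (y_i + y_{i+1})·c_i = -6006, so ȳ = -6006 / (6·(-71.5)) = 14.

14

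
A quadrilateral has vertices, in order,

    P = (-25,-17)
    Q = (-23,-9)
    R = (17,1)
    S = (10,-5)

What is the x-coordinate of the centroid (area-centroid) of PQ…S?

Apply the shoelace formula. First the cross-terms c_i = x_i·y_{i+1} − x_{i+1}·y_i:
  -166, 130, -95, -295  ⇒  2A = -426, A = -213.
Then Σ (x_i + x_{i+1})·c_i = 9048, so x̄ = 9048 / (6·(-213)) = -1508/213.

-1508/213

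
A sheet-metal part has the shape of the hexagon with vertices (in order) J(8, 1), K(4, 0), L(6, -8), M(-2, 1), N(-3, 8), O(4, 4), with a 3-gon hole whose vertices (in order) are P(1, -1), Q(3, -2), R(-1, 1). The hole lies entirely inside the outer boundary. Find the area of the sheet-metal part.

Outer boundary:
Σ = (-4) + (-32) + (-10) + (-13) + (-44) + (-28) = -131
Area = |Σ|/2 = 65.5.
Hole:
Apply Gauss's area formula: 2A = Σ (x_i·y_{i+1} − x_{i+1}·y_i), indices taken mod 3.
Σ = (1) + (1) + (0) = 2
Area = |Σ|/2 = 1.
Net area = 65.5 − 1 = 64.5.

64.5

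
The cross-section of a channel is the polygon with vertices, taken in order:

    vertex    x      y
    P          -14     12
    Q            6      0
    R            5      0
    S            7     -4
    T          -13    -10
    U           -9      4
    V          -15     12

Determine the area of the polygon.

Σ = (-72) + (0) + (-20) + (-122) + (-142) + (-48) + (-12) = -416
Area = |Σ|/2 = 208.

208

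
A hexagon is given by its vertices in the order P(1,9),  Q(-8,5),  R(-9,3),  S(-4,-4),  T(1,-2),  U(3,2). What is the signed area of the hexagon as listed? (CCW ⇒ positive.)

Cross-terms: 77, 21, 48, 12, 8, 25  ⇒  Σ = 191
Signed area = Σ/2 = 95.5 (positive ⇒ counter-clockwise traversal).

95.5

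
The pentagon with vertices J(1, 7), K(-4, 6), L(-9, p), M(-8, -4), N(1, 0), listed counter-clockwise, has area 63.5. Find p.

-2

The doubled signed area Σ (x_i y_{i+1} − x_{i+1} y_i) is linear in p.
With p=0 it equals 135; the coefficient of p is 4 (from the two edges through L).
So 4·p + 135 = 2·63.5 = 127 ⇒ p = -2.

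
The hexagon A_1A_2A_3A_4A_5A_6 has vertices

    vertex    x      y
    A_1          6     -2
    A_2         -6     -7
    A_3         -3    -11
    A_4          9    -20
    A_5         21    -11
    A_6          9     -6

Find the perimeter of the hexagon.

66

|A_1A_2| = √((-12)² + (-5)²) = √169 = 13
|A_2A_3| = √((3)² + (-4)²) = √25 = 5
|A_3A_4| = √((12)² + (-9)²) = √225 = 15
|A_4A_5| = √((12)² + (9)²) = √225 = 15
|A_5A_6| = √((-12)² + (5)²) = √169 = 13
|A_6A_1| = √((-3)² + (4)²) = √25 = 5
Perimeter = 13 + 5 + 15 + 15 + 13 + 5 = 66.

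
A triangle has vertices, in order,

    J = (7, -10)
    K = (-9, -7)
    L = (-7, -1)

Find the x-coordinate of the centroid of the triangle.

-3

Apply the shoelace (surveyor's) formula. First the cross-terms c_i = x_i·y_{i+1} − x_{i+1}·y_i:
  -139, -40, 77  ⇒  2A = -102, A = -51.
Then Σ (x_i + x_{i+1})·c_i = 918, so x̄ = 918 / (6·(-51)) = -3.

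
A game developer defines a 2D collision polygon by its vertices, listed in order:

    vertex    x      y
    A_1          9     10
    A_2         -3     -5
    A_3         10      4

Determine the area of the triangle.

Σ = (-15) + (38) + (64) = 87
Area = |Σ|/2 = 43.5.

43.5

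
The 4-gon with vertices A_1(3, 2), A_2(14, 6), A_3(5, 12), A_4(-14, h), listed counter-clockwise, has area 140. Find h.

Write out the shoelace sum; only the two edges meeting at A_4 involve h:
2·Area = [(5·h − (-14)·12) + ((-14)·2 − 3·h)] + 128
       = 2·h + 268 = 280
⇒ h = 6.

6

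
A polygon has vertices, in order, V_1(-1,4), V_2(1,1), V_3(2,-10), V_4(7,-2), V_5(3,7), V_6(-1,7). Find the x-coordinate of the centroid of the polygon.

Apply the surveyor's formula. First the cross-terms c_i = x_i·y_{i+1} − x_{i+1}·y_i:
  -5, -12, 66, 55, 28, 3  ⇒  2A = 135, A = 67.5.
Then Σ (x_i + x_{i+1})·c_i = 1158, so x̄ = 1158 / (6·67.5) = 386/135.

386/135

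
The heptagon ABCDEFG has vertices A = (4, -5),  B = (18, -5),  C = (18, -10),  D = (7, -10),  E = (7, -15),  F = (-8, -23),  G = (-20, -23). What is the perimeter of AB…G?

|AB| = √((14)² + (0)²) = √196 = 14
|BC| = √((0)² + (-5)²) = √25 = 5
|CD| = √((-11)² + (0)²) = √121 = 11
|DE| = √((0)² + (-5)²) = √25 = 5
|EF| = √((-15)² + (-8)²) = √289 = 17
|FG| = √((-12)² + (0)²) = √144 = 12
|GA| = √((24)² + (18)²) = √900 = 30
Perimeter = 14 + 5 + 11 + 5 + 17 + 12 + 30 = 94.

94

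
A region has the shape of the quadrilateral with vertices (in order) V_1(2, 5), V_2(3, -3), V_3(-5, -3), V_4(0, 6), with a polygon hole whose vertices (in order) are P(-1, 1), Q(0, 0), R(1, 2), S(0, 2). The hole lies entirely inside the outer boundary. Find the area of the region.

41.5

Outer boundary:
V_1→V_2: (2)(-3) − (3)(5) = -21
V_2→V_3: (3)(-3) − (-5)(-3) = -24
V_3→V_4: (-5)(6) − (0)(-3) = -30
V_4→V_1: (0)(5) − (2)(6) = -12
Σ = -87
Area = |Σ|/2 = 43.5.
Hole:
Σ = (0) + (0) + (2) + (2) = 4
Area = |Σ|/2 = 2.
Net area = 43.5 − 2 = 41.5.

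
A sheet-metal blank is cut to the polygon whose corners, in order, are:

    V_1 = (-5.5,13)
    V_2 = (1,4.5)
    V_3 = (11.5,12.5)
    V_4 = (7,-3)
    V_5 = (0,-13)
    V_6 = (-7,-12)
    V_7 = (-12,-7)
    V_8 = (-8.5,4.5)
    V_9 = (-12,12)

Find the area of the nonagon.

363.75

V_1→V_2: (-5.5)(4.5) − (1)(13) = -37.75
V_2→V_3: (1)(12.5) − (11.5)(4.5) = -39.25
V_3→V_4: (11.5)(-3) − (7)(12.5) = -122
V_4→V_5: (7)(-13) − (0)(-3) = -91
V_5→V_6: (0)(-12) − (-7)(-13) = -91
V_6→V_7: (-7)(-7) − (-12)(-12) = -95
V_7→V_8: (-12)(4.5) − (-8.5)(-7) = -113.5
V_8→V_9: (-8.5)(12) − (-12)(4.5) = -48
V_9→V_1: (-12)(13) − (-5.5)(12) = -90
Σ = -727.5
Area = |Σ|/2 = 363.75.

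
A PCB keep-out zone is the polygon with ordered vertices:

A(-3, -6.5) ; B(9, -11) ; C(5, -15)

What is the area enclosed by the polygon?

A→B: (-3)(-11) − (9)(-6.5) = 91.5
B→C: (9)(-15) − (5)(-11) = -80
C→A: (5)(-6.5) − (-3)(-15) = -77.5
Σ = -66
Area = |Σ|/2 = 33.

33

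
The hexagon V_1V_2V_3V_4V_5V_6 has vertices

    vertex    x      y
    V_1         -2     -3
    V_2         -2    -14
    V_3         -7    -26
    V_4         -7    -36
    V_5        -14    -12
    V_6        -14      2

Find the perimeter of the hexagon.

86

|V_1V_2| = √((0)² + (-11)²) = √121 = 11
|V_2V_3| = √((-5)² + (-12)²) = √169 = 13
|V_3V_4| = √((0)² + (-10)²) = √100 = 10
|V_4V_5| = √((-7)² + (24)²) = √625 = 25
|V_5V_6| = √((0)² + (14)²) = √196 = 14
|V_6V_1| = √((12)² + (-5)²) = √169 = 13
Perimeter = 11 + 13 + 10 + 25 + 14 + 13 = 86.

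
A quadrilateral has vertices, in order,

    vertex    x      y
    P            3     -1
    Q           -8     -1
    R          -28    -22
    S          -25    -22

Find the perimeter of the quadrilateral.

|PQ| = √((-11)² + (0)²) = √121 = 11
|QR| = √((-20)² + (-21)²) = √841 = 29
|RS| = √((3)² + (0)²) = √9 = 3
|SP| = √((28)² + (21)²) = √1225 = 35
Perimeter = 11 + 29 + 3 + 35 = 78.

78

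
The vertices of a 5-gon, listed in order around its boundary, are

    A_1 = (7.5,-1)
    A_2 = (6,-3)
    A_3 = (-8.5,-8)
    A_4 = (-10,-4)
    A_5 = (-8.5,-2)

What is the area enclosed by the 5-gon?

Cross-terms: -16.5, -73.5, -46, -14, 23.5  ⇒  Σ = -126.5
Area = |Σ|/2 = 63.25.

63.25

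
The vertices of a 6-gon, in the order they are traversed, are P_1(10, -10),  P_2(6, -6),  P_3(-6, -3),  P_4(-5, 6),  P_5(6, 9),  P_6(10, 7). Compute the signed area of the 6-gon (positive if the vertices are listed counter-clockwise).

-202

Apply Gauss's area formula: 2A = Σ (x_i·y_{i+1} − x_{i+1}·y_i), indices taken mod 6.
Σ = (0) + (-54) + (-51) + (-81) + (-48) + (-170) = -404
Signed area = Σ/2 = -202 (negative ⇒ clockwise traversal).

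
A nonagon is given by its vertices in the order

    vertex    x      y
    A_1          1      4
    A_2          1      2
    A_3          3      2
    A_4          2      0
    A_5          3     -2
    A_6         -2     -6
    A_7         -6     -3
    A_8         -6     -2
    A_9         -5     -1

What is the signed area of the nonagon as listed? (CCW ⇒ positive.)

Cross-terms: -2, -4, -4, -4, -22, -30, -6, -4, -19  ⇒  Σ = -95
Signed area = Σ/2 = -47.5 (negative ⇒ clockwise traversal).

-47.5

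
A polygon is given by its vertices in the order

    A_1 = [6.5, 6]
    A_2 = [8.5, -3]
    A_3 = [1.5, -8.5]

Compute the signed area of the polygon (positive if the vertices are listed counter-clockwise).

-37

Apply the surveyor's formula: 2A = Σ (x_i·y_{i+1} − x_{i+1}·y_i), indices taken mod 3.
Σ = (-70.5) + (-67.75) + (64.25) = -74
Signed area = Σ/2 = -37 (negative ⇒ clockwise traversal).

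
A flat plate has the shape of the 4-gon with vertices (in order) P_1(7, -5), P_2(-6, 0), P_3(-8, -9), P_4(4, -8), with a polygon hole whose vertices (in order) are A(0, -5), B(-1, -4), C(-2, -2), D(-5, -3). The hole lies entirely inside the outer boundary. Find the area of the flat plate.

Outer boundary:
Apply Gauss's area formula: 2A = Σ (x_i·y_{i+1} − x_{i+1}·y_i), indices taken mod 4.
Σ = (-30) + (54) + (100) + (36) = 160
Area = |Σ|/2 = 80.
Hole:
Apply Gauss's area formula: 2A = Σ (x_i·y_{i+1} − x_{i+1}·y_i), indices taken mod 4.
Cross-terms: -5, -6, -4, 25  ⇒  Σ = 10
Area = |Σ|/2 = 5.
Net area = 80 − 5 = 75.

75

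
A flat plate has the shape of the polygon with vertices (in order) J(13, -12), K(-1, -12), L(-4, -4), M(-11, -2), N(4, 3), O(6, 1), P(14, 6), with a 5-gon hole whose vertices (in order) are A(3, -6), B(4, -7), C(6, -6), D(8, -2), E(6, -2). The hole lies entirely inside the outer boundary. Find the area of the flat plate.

244

Outer boundary:
Apply the shoelace (surveyor's) formula: 2A = Σ (x_i·y_{i+1} − x_{i+1}·y_i), indices taken mod 7.
J→K: (13)(-12) − (-1)(-12) = -168
K→L: (-1)(-4) − (-4)(-12) = -44
L→M: (-4)(-2) − (-11)(-4) = -36
M→N: (-11)(3) − (4)(-2) = -25
N→O: (4)(1) − (6)(3) = -14
O→P: (6)(6) − (14)(1) = 22
P→J: (14)(-12) − (13)(6) = -246
Σ = -511
Area = |Σ|/2 = 255.5.
Hole:
Apply the surveyor's formula: 2A = Σ (x_i·y_{i+1} − x_{i+1}·y_i), indices taken mod 5.
Cross-terms: 3, 18, 36, -4, -30  ⇒  Σ = 23
Area = |Σ|/2 = 11.5.
Net area = 255.5 − 11.5 = 244.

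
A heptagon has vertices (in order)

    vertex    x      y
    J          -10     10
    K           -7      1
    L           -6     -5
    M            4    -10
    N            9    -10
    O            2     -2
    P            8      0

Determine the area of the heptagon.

164.5

Σ = (60) + (41) + (80) + (50) + (2) + (16) + (80) = 329
Area = |Σ|/2 = 164.5.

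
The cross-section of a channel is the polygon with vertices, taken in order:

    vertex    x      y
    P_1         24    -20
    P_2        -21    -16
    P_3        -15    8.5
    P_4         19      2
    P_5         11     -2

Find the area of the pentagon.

823

Apply Gauss's area formula: 2A = Σ (x_i·y_{i+1} − x_{i+1}·y_i), indices taken mod 5.
P_1→P_2: (24)(-16) − (-21)(-20) = -804
P_2→P_3: (-21)(8.5) − (-15)(-16) = -418.5
P_3→P_4: (-15)(2) − (19)(8.5) = -191.5
P_4→P_5: (19)(-2) − (11)(2) = -60
P_5→P_1: (11)(-20) − (24)(-2) = -172
Σ = -1646
Area = |Σ|/2 = 823.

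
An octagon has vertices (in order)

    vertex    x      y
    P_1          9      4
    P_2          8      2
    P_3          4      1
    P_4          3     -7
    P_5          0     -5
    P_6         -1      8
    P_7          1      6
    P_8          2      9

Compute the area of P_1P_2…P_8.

Σ = (-14) + (0) + (-31) + (-15) + (-5) + (-14) + (-3) + (-73) = -155
Area = |Σ|/2 = 77.5.

77.5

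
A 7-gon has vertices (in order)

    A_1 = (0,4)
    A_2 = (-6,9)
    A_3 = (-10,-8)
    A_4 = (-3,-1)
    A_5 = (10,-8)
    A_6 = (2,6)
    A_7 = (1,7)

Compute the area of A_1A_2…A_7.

135

Apply the shoelace formula: 2A = Σ (x_i·y_{i+1} − x_{i+1}·y_i), indices taken mod 7.
Σ = (24) + (138) + (-14) + (34) + (76) + (8) + (4) = 270
Area = |Σ|/2 = 135.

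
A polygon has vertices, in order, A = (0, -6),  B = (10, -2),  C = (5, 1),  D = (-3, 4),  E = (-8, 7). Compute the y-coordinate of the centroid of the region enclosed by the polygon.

-4/9

Apply the shoelace (surveyor's) formula. First the cross-terms c_i = x_i·y_{i+1} − x_{i+1}·y_i:
  60, 20, 23, 11, 48  ⇒  2A = 162, A = 81.
Then Σ (y_i + y_{i+1})·c_i = -216, so ȳ = -216 / (6·81) = -4/9.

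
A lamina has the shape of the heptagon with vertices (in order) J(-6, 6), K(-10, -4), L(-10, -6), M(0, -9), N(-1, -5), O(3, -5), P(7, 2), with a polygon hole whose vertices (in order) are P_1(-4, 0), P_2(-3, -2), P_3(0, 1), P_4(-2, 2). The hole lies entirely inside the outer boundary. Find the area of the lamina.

Outer boundary:
Apply Gauss's area formula: 2A = Σ (x_i·y_{i+1} − x_{i+1}·y_i), indices taken mod 7.
J→K: (-6)(-4) − (-10)(6) = 84
K→L: (-10)(-6) − (-10)(-4) = 20
L→M: (-10)(-9) − (0)(-6) = 90
M→N: (0)(-5) − (-1)(-9) = -9
N→O: (-1)(-5) − (3)(-5) = 20
O→P: (3)(2) − (7)(-5) = 41
P→J: (7)(6) − (-6)(2) = 54
Σ = 300
Area = |Σ|/2 = 150.
Hole:
Apply the shoelace (surveyor's) formula: 2A = Σ (x_i·y_{i+1} − x_{i+1}·y_i), indices taken mod 4.
P_1→P_2: (-4)(-2) − (-3)(0) = 8
P_2→P_3: (-3)(1) − (0)(-2) = -3
P_3→P_4: (0)(2) − (-2)(1) = 2
P_4→P_1: (-2)(0) − (-4)(2) = 8
Σ = 15
Area = |Σ|/2 = 7.5.
Net area = 150 − 7.5 = 142.5.

142.5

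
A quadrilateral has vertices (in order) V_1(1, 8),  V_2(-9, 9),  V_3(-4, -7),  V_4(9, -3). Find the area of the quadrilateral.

165

Apply the surveyor's formula: 2A = Σ (x_i·y_{i+1} − x_{i+1}·y_i), indices taken mod 4.
V_1→V_2: (1)(9) − (-9)(8) = 81
V_2→V_3: (-9)(-7) − (-4)(9) = 99
V_3→V_4: (-4)(-3) − (9)(-7) = 75
V_4→V_1: (9)(8) − (1)(-3) = 75
Σ = 330
Area = |Σ|/2 = 165.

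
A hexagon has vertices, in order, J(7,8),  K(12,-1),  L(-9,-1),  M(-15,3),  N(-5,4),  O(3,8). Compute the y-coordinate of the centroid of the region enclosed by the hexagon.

738/295

Apply the shoelace formula. First the cross-terms c_i = x_i·y_{i+1} − x_{i+1}·y_i:
  -103, -21, -42, -45, -52, -32  ⇒  2A = -295, A = -147.5.
Then Σ (y_i + y_{i+1})·c_i = -2214, so ȳ = -2214 / (6·(-147.5)) = 738/295.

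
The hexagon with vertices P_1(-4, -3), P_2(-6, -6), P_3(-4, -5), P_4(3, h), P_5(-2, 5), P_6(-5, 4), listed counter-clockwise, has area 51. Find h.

The doubled signed area Σ (x_i y_{i+1} − x_{i+1} y_i) is linear in h.
With h=0 it equals 90; the coefficient of h is -2 (from the two edges through P_4).
So -2·h + 90 = 2·51 = 102 ⇒ h = -6.

-6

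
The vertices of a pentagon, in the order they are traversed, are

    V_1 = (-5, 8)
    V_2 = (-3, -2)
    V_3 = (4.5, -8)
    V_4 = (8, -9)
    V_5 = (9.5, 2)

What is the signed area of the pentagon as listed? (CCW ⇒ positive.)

139

Apply the surveyor's formula: 2A = Σ (x_i·y_{i+1} − x_{i+1}·y_i), indices taken mod 5.
V_1→V_2: (-5)(-2) − (-3)(8) = 34
V_2→V_3: (-3)(-8) − (4.5)(-2) = 33
V_3→V_4: (4.5)(-9) − (8)(-8) = 23.5
V_4→V_5: (8)(2) − (9.5)(-9) = 101.5
V_5→V_1: (9.5)(8) − (-5)(2) = 86
Σ = 278
Signed area = Σ/2 = 139 (positive ⇒ counter-clockwise traversal).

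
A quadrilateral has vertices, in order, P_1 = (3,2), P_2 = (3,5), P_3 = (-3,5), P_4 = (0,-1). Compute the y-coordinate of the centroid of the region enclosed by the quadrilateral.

2.8

Apply the shoelace (surveyor's) formula. First the cross-terms c_i = x_i·y_{i+1} − x_{i+1}·y_i:
  9, 30, 3, 3  ⇒  2A = 45, A = 22.5.
Then Σ (y_i + y_{i+1})·c_i = 378, so ȳ = 378 / (6·22.5) = 2.8.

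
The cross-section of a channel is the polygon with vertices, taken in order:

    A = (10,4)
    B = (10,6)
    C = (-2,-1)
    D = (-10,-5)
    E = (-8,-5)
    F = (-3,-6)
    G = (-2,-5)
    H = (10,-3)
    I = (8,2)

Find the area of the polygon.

90

Apply the shoelace formula: 2A = Σ (x_i·y_{i+1} − x_{i+1}·y_i), indices taken mod 9.
Cross-terms: 20, 2, 0, 10, 33, 3, 56, 44, 12  ⇒  Σ = 180
Area = |Σ|/2 = 90.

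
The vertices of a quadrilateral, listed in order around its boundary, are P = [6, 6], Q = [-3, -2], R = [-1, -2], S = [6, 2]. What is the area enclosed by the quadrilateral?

Cross-terms: 6, 4, 10, 24  ⇒  Σ = 44
Area = |Σ|/2 = 22.

22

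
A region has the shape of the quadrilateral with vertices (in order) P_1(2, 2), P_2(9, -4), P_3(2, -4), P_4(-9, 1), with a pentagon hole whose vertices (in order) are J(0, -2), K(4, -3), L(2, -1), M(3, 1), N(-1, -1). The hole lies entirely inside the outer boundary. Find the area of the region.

46.5

Outer boundary:
Σ = (-26) + (-28) + (-34) + (-20) = -108
Area = |Σ|/2 = 54.
Hole:
Σ = (8) + (2) + (5) + (-2) + (2) = 15
Area = |Σ|/2 = 7.5.
Net area = 54 − 7.5 = 46.5.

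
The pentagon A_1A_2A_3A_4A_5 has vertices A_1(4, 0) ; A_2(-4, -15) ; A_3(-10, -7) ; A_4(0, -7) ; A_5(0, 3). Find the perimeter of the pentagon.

|A_1A_2| = √((-8)² + (-15)²) = √289 = 17
|A_2A_3| = √((-6)² + (8)²) = √100 = 10
|A_3A_4| = √((10)² + (0)²) = √100 = 10
|A_4A_5| = √((0)² + (10)²) = √100 = 10
|A_5A_1| = √((4)² + (-3)²) = √25 = 5
Perimeter = 17 + 10 + 10 + 10 + 5 = 52.

52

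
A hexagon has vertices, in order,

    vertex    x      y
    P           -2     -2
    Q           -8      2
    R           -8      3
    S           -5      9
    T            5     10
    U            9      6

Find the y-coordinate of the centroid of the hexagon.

Apply the shoelace (surveyor's) formula. First the cross-terms c_i = x_i·y_{i+1} − x_{i+1}·y_i:
  -20, -8, -57, -95, -60, -6  ⇒  2A = -246, A = -123.
Then Σ (y_i + y_{i+1})·c_i = -3513, so ȳ = -3513 / (6·(-123)) = 1171/246.

1171/246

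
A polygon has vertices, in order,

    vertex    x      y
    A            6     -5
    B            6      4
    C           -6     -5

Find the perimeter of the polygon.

36

|AB| = √((0)² + (9)²) = √81 = 9
|BC| = √((-12)² + (-9)²) = √225 = 15
|CA| = √((12)² + (0)²) = √144 = 12
Perimeter = 9 + 15 + 12 = 36.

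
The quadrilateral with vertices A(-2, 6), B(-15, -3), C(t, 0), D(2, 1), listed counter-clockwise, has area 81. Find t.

Write out the shoelace sum; only the two edges meeting at C involve t:
2·Area = [((-15)·0 − t·(-3)) + (t·1 − 2·0)] + 110
       = 4·t + 110 = 162
⇒ t = 13.

13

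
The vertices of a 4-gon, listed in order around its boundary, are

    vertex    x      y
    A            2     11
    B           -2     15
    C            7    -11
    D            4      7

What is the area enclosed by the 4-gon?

46

Apply the surveyor's formula: 2A = Σ (x_i·y_{i+1} − x_{i+1}·y_i), indices taken mod 4.
Cross-terms: 52, -83, 93, 30  ⇒  Σ = 92
Area = |Σ|/2 = 46.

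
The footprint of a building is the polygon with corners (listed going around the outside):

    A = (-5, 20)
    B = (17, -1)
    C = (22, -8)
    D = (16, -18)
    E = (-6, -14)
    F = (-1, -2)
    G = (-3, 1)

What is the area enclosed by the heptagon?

556.5

Apply Gauss's area formula: 2A = Σ (x_i·y_{i+1} − x_{i+1}·y_i), indices taken mod 7.
Σ = (-335) + (-114) + (-268) + (-332) + (-2) + (-7) + (-55) = -1113
Area = |Σ|/2 = 556.5.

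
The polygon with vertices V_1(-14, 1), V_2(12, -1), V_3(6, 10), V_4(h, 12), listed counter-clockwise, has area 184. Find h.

The doubled signed area Σ (x_i y_{i+1} − x_{i+1} y_i) is linear in h.
With h=0 it equals 368; the coefficient of h is -9 (from the two edges through V_4).
So -9·h + 368 = 2·184 = 368 ⇒ h = 0.

0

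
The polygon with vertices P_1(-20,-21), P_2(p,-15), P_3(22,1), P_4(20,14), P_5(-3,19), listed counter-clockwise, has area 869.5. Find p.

-2

Write out the shoelace sum; only the two edges meeting at P_2 involve p:
2·Area = [((-20)·(-15) − p·(-21)) + (p·1 − 22·(-15))] + 1153
       = 22·p + 1783 = 1739
⇒ p = -2.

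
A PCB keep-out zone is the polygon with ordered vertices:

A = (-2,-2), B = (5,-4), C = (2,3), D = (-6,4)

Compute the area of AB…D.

Σ = (18) + (23) + (26) + (20) = 87
Area = |Σ|/2 = 43.5.

43.5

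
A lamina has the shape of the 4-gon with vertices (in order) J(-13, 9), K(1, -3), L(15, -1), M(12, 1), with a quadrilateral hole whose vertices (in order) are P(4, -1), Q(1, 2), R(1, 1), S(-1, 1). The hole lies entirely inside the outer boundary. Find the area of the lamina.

Outer boundary:
Σ = (30) + (44) + (27) + (121) = 222
Area = |Σ|/2 = 111.
Hole:
Apply the shoelace (surveyor's) formula: 2A = Σ (x_i·y_{i+1} − x_{i+1}·y_i), indices taken mod 4.
Cross-terms: 9, -1, 2, -3  ⇒  Σ = 7
Area = |Σ|/2 = 3.5.
Net area = 111 − 3.5 = 107.5.

107.5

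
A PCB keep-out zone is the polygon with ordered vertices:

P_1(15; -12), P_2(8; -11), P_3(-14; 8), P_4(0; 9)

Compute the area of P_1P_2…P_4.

Σ = (-69) + (-90) + (-126) + (-135) = -420
Area = |Σ|/2 = 210.

210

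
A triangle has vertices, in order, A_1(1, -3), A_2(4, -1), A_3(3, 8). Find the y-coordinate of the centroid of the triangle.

Apply the surveyor's formula. First the cross-terms c_i = x_i·y_{i+1} − x_{i+1}·y_i:
  11, 35, -17  ⇒  2A = 29, A = 14.5.
Then Σ (y_i + y_{i+1})·c_i = 116, so ȳ = 116 / (6·14.5) = 4/3.

4/3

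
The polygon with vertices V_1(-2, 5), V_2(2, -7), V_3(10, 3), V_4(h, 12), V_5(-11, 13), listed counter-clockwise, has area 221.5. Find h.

14

Write out the shoelace sum; only the two edges meeting at V_4 involve h:
2·Area = [(10·12 − h·3) + (h·13 − (-11)·12)] + 51
       = 10·h + 303 = 443
⇒ h = 14.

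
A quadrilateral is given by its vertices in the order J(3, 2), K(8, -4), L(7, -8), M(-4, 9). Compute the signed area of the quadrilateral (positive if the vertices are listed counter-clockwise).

Apply the surveyor's formula: 2A = Σ (x_i·y_{i+1} − x_{i+1}·y_i), indices taken mod 4.
Σ = (-28) + (-36) + (31) + (-35) = -68
Signed area = Σ/2 = -34 (negative ⇒ clockwise traversal).

-34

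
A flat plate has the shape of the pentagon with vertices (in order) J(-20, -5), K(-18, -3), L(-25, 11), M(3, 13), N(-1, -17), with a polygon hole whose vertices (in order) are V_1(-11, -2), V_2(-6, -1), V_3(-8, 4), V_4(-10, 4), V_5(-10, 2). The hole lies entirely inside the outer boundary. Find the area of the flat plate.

Outer boundary:
Apply the surveyor's formula: 2A = Σ (x_i·y_{i+1} − x_{i+1}·y_i), indices taken mod 5.
J→K: (-20)(-3) − (-18)(-5) = -30
K→L: (-18)(11) − (-25)(-3) = -273
L→M: (-25)(13) − (3)(11) = -358
M→N: (3)(-17) − (-1)(13) = -38
N→J: (-1)(-5) − (-20)(-17) = -335
Σ = -1034
Area = |Σ|/2 = 517.
Hole:
Apply Gauss's area formula: 2A = Σ (x_i·y_{i+1} − x_{i+1}·y_i), indices taken mod 5.
Σ = (-1) + (-32) + (8) + (20) + (42) = 37
Area = |Σ|/2 = 18.5.
Net area = 517 − 18.5 = 498.5.

498.5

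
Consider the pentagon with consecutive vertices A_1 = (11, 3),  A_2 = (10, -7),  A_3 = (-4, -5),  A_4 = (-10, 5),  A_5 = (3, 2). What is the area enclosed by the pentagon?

151.5

A_1→A_2: (11)(-7) − (10)(3) = -107
A_2→A_3: (10)(-5) − (-4)(-7) = -78
A_3→A_4: (-4)(5) − (-10)(-5) = -70
A_4→A_5: (-10)(2) − (3)(5) = -35
A_5→A_1: (3)(3) − (11)(2) = -13
Σ = -303
Area = |Σ|/2 = 151.5.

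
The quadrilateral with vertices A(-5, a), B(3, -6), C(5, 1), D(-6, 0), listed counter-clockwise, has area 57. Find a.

The doubled signed area Σ (x_i y_{i+1} − x_{i+1} y_i) is linear in a.
With a=0 it equals 69; the coefficient of a is -9 (from the two edges through A).
So -9·a + 69 = 2·57 = 114 ⇒ a = -5.

-5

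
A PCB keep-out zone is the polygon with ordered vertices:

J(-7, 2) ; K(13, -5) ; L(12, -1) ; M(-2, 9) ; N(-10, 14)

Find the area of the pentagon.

Apply the shoelace formula: 2A = Σ (x_i·y_{i+1} − x_{i+1}·y_i), indices taken mod 5.
Cross-terms: 9, 47, 106, 62, 78  ⇒  Σ = 302
Area = |Σ|/2 = 151.

151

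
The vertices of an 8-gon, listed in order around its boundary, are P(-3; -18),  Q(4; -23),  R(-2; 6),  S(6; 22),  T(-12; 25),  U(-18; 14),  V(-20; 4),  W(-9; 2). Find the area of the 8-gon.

Apply the shoelace formula: 2A = Σ (x_i·y_{i+1} − x_{i+1}·y_i), indices taken mod 8.
Σ = (141) + (-22) + (-80) + (414) + (282) + (208) + (-4) + (168) = 1107
Area = |Σ|/2 = 553.5.

553.5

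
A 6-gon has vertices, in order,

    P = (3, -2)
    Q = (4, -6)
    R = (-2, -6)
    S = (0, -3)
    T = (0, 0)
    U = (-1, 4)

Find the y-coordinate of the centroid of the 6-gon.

-2.92

Apply Gauss's area formula. First the cross-terms c_i = x_i·y_{i+1} − x_{i+1}·y_i:
  -10, -36, 6, 0, 0, -10  ⇒  2A = -50, A = -25.
Then Σ (y_i + y_{i+1})·c_i = 438, so ȳ = 438 / (6·(-25)) = -2.92.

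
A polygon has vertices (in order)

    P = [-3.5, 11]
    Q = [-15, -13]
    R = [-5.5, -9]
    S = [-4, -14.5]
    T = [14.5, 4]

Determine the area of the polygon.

342.75

Cross-terms: 210.5, 63.5, 43.75, 194.25, 173.5  ⇒  Σ = 685.5
Area = |Σ|/2 = 342.75.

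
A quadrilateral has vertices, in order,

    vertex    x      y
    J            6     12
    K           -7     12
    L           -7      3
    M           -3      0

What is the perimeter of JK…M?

42

|JK| = √((-13)² + (0)²) = √169 = 13
|KL| = √((0)² + (-9)²) = √81 = 9
|LM| = √((4)² + (-3)²) = √25 = 5
|MJ| = √((9)² + (12)²) = √225 = 15
Perimeter = 13 + 9 + 5 + 15 = 42.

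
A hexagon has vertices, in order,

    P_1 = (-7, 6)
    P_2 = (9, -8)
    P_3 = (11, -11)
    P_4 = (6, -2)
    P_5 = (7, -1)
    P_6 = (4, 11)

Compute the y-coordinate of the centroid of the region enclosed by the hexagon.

Apply Gauss's area formula. First the cross-terms c_i = x_i·y_{i+1} − x_{i+1}·y_i:
  2, -11, 44, 8, 81, 101  ⇒  2A = 225, A = 112.5.
Then Σ (y_i + y_{i+1})·c_i = 2136, so ȳ = 2136 / (6·112.5) = 712/225.

712/225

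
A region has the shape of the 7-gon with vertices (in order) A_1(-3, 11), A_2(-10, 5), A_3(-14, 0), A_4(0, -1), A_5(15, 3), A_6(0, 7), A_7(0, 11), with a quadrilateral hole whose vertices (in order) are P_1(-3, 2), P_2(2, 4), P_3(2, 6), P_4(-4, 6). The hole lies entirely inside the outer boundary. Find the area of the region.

149

Outer boundary:
Apply the shoelace formula: 2A = Σ (x_i·y_{i+1} − x_{i+1}·y_i), indices taken mod 7.
Σ = (95) + (70) + (14) + (15) + (105) + (0) + (33) = 332
Area = |Σ|/2 = 166.
Hole:
Apply the surveyor's formula: 2A = Σ (x_i·y_{i+1} − x_{i+1}·y_i), indices taken mod 4.
P_1→P_2: (-3)(4) − (2)(2) = -16
P_2→P_3: (2)(6) − (2)(4) = 4
P_3→P_4: (2)(6) − (-4)(6) = 36
P_4→P_1: (-4)(2) − (-3)(6) = 10
Σ = 34
Area = |Σ|/2 = 17.
Net area = 166 − 17 = 149.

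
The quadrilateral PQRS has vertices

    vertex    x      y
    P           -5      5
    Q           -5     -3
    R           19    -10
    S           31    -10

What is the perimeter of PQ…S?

84

|PQ| = √((0)² + (-8)²) = √64 = 8
|QR| = √((24)² + (-7)²) = √625 = 25
|RS| = √((12)² + (0)²) = √144 = 12
|SP| = √((-36)² + (15)²) = √1521 = 39
Perimeter = 8 + 25 + 12 + 39 = 84.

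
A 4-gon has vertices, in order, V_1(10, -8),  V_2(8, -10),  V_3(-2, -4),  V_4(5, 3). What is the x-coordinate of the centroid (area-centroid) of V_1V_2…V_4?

41/9

Apply the surveyor's formula. First the cross-terms c_i = x_i·y_{i+1} − x_{i+1}·y_i:
  -36, -52, 14, -70  ⇒  2A = -144, A = -72.
Then Σ (x_i + x_{i+1})·c_i = -1968, so x̄ = -1968 / (6·(-72)) = 41/9.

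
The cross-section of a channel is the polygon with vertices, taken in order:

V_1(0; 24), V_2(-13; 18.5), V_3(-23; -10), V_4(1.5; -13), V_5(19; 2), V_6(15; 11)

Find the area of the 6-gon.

Cross-terms: 312, 555.5, 314, 250, 179, 360  ⇒  Σ = 1970.5
Area = |Σ|/2 = 985.25.

985.25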